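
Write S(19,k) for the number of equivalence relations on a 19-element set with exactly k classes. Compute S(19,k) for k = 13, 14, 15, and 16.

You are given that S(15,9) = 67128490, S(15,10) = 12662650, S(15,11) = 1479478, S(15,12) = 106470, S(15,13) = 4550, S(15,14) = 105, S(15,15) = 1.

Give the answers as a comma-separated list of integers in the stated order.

2892439160, 243577530, 13916778, 527136

i=16: T(16,10)=67128490+10·12662650=193754990 | T(16,11)=12662650+11·1479478=28936908 | T(16,12)=1479478+12·106470=2757118 | T(16,13)=106470+13·4550=165620 | T(16,14)=4550+14·105=6020 | T(16,15)=105+15·1=120 | T(16,16)=1+16·0=1
i=17: T(17,11)=193754990+11·28936908=512060978 | T(17,12)=28936908+12·2757118=62022324 | T(17,13)=2757118+13·165620=4910178 | T(17,14)=165620+14·6020=249900 | T(17,15)=6020+15·120=7820 | T(17,16)=120+16·1=136
i=18: T(18,12)=512060978+12·62022324=1256328866 | T(18,13)=62022324+13·4910178=125854638 | T(18,14)=4910178+14·249900=8408778 | T(18,15)=249900+15·7820=367200 | T(18,16)=7820+16·136=9996
i=19: T(19,13)=1256328866+13·125854638=2892439160 | T(19,14)=125854638+14·8408778=243577530 | T(19,15)=8408778+15·367200=13916778 | T(19,16)=367200+16·9996=527136
Read S(19,13) = 2892439160, S(19,14) = 243577530, S(19,15) = 13916778, S(19,16) = 527136.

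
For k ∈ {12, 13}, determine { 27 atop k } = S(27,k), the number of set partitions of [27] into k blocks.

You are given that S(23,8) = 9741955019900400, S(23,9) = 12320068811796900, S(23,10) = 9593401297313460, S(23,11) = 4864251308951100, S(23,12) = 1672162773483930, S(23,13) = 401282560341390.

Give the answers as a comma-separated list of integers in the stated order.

r24: T_24,9=9×12320068811796900+9741955019900400=120622574326072500; T_24,10=10×9593401297313460+12320068811796900=108254081784931500; T_24,11=11×4864251308951100+9593401297313460=63100165695775560; T_24,12=12×1672162773483930+4864251308951100=24930204590758260; T_24,13=13×401282560341390+1672162773483930=6888836057922000
r25: T_25,10=10×108254081784931500+120622574326072500=1203163392175387500; T_25,11=11×63100165695775560+108254081784931500=802355904438462660; T_25,12=12×24930204590758260+63100165695775560=362262620784874680; T_25,13=13×6888836057922000+24930204590758260=114485073343744260
r26: T_26,11=11×802355904438462660+1203163392175387500=10029078340998476760; T_26,12=12×362262620784874680+802355904438462660=5149507353856958820; T_26,13=13×114485073343744260+362262620784874680=1850568574253550060
r27: T_27,12=12×5149507353856958820+10029078340998476760=71823166587281982600; T_27,13=13×1850568574253550060+5149507353856958820=29206898819153109600
Read S(27,12) = 71823166587281982600, S(27,13) = 29206898819153109600.

71823166587281982600, 29206898819153109600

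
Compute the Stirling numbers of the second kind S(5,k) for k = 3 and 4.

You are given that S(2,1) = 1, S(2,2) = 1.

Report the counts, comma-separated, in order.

i=3: T(3,1)=0+1·1=1 | T(3,2)=1+2·1=3 | T(3,3)=1+3·0=1
i=4: T(4,2)=1+2·3=7 | T(4,3)=3+3·1=6 | T(4,4)=1+4·0=1
i=5: T(5,3)=7+3·6=25 | T(5,4)=6+4·1=10
Read S(5,3) = 25, S(5,4) = 10.

25, 10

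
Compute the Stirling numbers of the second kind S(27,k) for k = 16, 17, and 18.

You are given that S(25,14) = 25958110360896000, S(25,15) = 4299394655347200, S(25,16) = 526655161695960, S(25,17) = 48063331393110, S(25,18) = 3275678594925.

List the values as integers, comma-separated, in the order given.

@26  (26,15):4299394655347200·15+25958110360896000→90449030191104000, (26,16):526655161695960·16+4299394655347200→12725877242482560, (26,17):48063331393110·17+526655161695960→1343731795378830, (26,18):3275678594925·18+48063331393110→107025546101760
@27  (27,16):12725877242482560·16+90449030191104000→294063066070824960, (27,17):1343731795378830·17+12725877242482560→35569317763922670, (27,18):107025546101760·18+1343731795378830→3270191625210510
Read S(27,16) = 294063066070824960, S(27,17) = 35569317763922670, S(27,18) = 3270191625210510.

294063066070824960, 35569317763922670, 3270191625210510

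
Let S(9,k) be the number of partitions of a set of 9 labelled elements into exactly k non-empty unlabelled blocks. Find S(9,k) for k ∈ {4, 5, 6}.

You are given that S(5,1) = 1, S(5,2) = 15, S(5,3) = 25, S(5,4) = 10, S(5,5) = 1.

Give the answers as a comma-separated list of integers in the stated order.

7770, 6951, 2646

row 6: T[6][1]=1·1+0=1  T[6][2]=2·15+1=31  T[6][3]=3·25+15=90  T[6][4]=4·10+25=65  T[6][5]=5·1+10=15  T[6][6]=6·0+1=1
row 7: T[7][2]=2·31+1=63  T[7][3]=3·90+31=301  T[7][4]=4·65+90=350  T[7][5]=5·15+65=140  T[7][6]=6·1+15=21
row 8: T[8][3]=3·301+63=966  T[8][4]=4·350+301=1701  T[8][5]=5·140+350=1050  T[8][6]=6·21+140=266
row 9: T[9][4]=4·1701+966=7770  T[9][5]=5·1050+1701=6951  T[9][6]=6·266+1050=2646
Read S(9,4) = 7770, S(9,5) = 6951, S(9,6) = 2646.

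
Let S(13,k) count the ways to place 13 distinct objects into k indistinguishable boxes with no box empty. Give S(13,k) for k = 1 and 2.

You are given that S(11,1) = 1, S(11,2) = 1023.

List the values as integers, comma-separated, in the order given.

1, 4095

@12  (12,1):1·1+0→1, (12,2):1023·2+1→2047
@13  (13,1):1·1+0→1, (13,2):2047·2+1→4095
Read S(13,1) = 1, S(13,2) = 4095.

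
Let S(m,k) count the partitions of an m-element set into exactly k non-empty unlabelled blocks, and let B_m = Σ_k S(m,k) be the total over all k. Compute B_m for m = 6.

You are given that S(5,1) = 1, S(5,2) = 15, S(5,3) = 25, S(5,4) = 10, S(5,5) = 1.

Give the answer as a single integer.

r6: T_6,1=1×1+0=1; T_6,2=2×15+1=31; T_6,3=3×25+15=90; T_6,4=4×10+25=65; T_6,5=5×1+10=15; T_6,6=6×0+1=1
B_6 = ΣS(6,k) = 1+31+90+65+15+1 = 203

203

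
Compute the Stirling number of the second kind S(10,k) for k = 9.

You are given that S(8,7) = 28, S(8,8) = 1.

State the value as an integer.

i=9: T(9,8)=28+8·1=36 | T(9,9)=1+9·0=1
i=10: T(10,9)=36+9·1=45
Read S(10,9) = 45.

45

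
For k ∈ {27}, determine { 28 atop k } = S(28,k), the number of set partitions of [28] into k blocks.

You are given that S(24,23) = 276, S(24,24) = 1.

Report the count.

378

@25  (25,24):1·24+276→300, (25,25):0·25+1→1
@26  (26,25):1·25+300→325, (26,26):0·26+1→1
@27  (27,26):1·26+325→351, (27,27):0·27+1→1
@28  (28,27):1·27+351→378
Read S(28,27) = 378.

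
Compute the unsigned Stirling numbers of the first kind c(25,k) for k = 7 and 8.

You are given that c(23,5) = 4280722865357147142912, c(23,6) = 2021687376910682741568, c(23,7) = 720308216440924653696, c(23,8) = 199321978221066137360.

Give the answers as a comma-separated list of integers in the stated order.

row 24: T[24][6]=23·2021687376910682741568+4280722865357147142912=50779532534302850198976  T[24][7]=23·720308216440924653696+2021687376910682741568=18588776355051949776576  T[24][8]=23·199321978221066137360+720308216440924653696=5304713715525445812976
row 25: T[25][7]=24·18588776355051949776576+50779532534302850198976=496910165055549644836800  T[25][8]=24·5304713715525445812976+18588776355051949776576=145901905527662649288000
Read c(25,7) = 496910165055549644836800, c(25,8) = 145901905527662649288000.

496910165055549644836800, 145901905527662649288000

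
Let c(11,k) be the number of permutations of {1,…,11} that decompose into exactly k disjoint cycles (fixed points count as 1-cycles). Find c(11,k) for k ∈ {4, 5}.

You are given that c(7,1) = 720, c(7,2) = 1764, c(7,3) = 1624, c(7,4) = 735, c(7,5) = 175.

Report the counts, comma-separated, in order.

i=8: T(8,1)=0+7·720=5040 | T(8,2)=720+7·1764=13068 | T(8,3)=1764+7·1624=13132 | T(8,4)=1624+7·735=6769 | T(8,5)=735+7·175=1960
i=9: T(9,2)=5040+8·13068=109584 | T(9,3)=13068+8·13132=118124 | T(9,4)=13132+8·6769=67284 | T(9,5)=6769+8·1960=22449
i=10: T(10,3)=109584+9·118124=1172700 | T(10,4)=118124+9·67284=723680 | T(10,5)=67284+9·22449=269325
i=11: T(11,4)=1172700+10·723680=8409500 | T(11,5)=723680+10·269325=3416930
Read c(11,4) = 8409500, c(11,5) = 3416930.

8409500, 3416930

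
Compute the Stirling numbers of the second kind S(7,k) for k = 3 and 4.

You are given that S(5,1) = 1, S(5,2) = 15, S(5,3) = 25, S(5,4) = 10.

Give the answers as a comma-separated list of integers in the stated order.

@6  (6,2):15·2+1→31, (6,3):25·3+15→90, (6,4):10·4+25→65
@7  (7,3):90·3+31→301, (7,4):65·4+90→350
Read S(7,3) = 301, S(7,4) = 350.

301, 350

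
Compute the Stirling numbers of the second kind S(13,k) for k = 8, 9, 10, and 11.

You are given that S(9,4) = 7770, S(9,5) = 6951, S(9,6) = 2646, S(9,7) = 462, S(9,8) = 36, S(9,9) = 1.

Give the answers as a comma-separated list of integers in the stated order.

1899612, 359502, 39325, 2431

i=10: T(10,5)=7770+5·6951=42525 | T(10,6)=6951+6·2646=22827 | T(10,7)=2646+7·462=5880 | T(10,8)=462+8·36=750 | T(10,9)=36+9·1=45 | T(10,10)=1+10·0=1
i=11: T(11,6)=42525+6·22827=179487 | T(11,7)=22827+7·5880=63987 | T(11,8)=5880+8·750=11880 | T(11,9)=750+9·45=1155 | T(11,10)=45+10·1=55 | T(11,11)=1+11·0=1
i=12: T(12,7)=179487+7·63987=627396 | T(12,8)=63987+8·11880=159027 | T(12,9)=11880+9·1155=22275 | T(12,10)=1155+10·55=1705 | T(12,11)=55+11·1=66
i=13: T(13,8)=627396+8·159027=1899612 | T(13,9)=159027+9·22275=359502 | T(13,10)=22275+10·1705=39325 | T(13,11)=1705+11·66=2431
Read S(13,8) = 1899612, S(13,9) = 359502, S(13,10) = 39325, S(13,11) = 2431.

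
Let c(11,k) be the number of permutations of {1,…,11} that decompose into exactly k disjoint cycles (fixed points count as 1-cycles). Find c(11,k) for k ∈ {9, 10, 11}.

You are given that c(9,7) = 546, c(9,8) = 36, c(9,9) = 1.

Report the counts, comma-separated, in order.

1320, 55, 1

i=10: T(10,8)=546+9·36=870 | T(10,9)=36+9·1=45 | T(10,10)=1+9·0=1
i=11: T(11,9)=870+10·45=1320 | T(11,10)=45+10·1=55 | T(11,11)=1+10·0=1
Read c(11,9) = 1320, c(11,10) = 55, c(11,11) = 1.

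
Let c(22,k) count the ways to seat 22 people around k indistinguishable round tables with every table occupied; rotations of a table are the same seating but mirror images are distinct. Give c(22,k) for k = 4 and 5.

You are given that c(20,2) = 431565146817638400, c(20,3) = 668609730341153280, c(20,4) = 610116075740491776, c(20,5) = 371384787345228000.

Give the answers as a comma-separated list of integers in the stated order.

row 21: T[21][3]=20·668609730341153280+431565146817638400=13803759753640704000  T[21][4]=20·610116075740491776+668609730341153280=12870931245150988800  T[21][5]=20·371384787345228000+610116075740491776=8037811822645051776
row 22: T[22][4]=21·12870931245150988800+13803759753640704000=284093315901811468800  T[22][5]=21·8037811822645051776+12870931245150988800=181664979520697076096
Read c(22,4) = 284093315901811468800, c(22,5) = 181664979520697076096.

284093315901811468800, 181664979520697076096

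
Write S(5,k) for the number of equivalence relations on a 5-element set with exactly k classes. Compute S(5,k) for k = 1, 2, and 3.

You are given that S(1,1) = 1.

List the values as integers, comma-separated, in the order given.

1, 15, 25

@2  (2,1):1·1+0→1, (2,2):0·2+1→1
@3  (3,1):1·1+0→1, (3,2):1·2+1→3, (3,3):0·3+1→1
@4  (4,1):1·1+0→1, (4,2):3·2+1→7, (4,3):1·3+3→6
@5  (5,1):1·1+0→1, (5,2):7·2+1→15, (5,3):6·3+7→25
Read S(5,1) = 1, S(5,2) = 15, S(5,3) = 25.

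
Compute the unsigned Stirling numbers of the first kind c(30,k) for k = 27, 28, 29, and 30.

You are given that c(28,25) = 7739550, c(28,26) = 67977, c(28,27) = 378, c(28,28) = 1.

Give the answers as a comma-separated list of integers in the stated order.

11921175, 90335, 435, 1

row 29: T[29][26]=28·67977+7739550=9642906  T[29][27]=28·378+67977=78561  T[29][28]=28·1+378=406  T[29][29]=28·0+1=1
row 30: T[30][27]=29·78561+9642906=11921175  T[30][28]=29·406+78561=90335  T[30][29]=29·1+406=435  T[30][30]=29·0+1=1
Read c(30,27) = 11921175, c(30,28) = 90335, c(30,29) = 435, c(30,30) = 1.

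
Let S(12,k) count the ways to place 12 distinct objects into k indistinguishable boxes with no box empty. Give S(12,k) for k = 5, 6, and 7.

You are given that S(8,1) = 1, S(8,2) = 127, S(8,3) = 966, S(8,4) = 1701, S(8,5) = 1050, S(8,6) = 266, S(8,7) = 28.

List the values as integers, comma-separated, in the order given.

1379400, 1323652, 627396

i=9: T(9,2)=1+2·127=255 | T(9,3)=127+3·966=3025 | T(9,4)=966+4·1701=7770 | T(9,5)=1701+5·1050=6951 | T(9,6)=1050+6·266=2646 | T(9,7)=266+7·28=462
i=10: T(10,3)=255+3·3025=9330 | T(10,4)=3025+4·7770=34105 | T(10,5)=7770+5·6951=42525 | T(10,6)=6951+6·2646=22827 | T(10,7)=2646+7·462=5880
i=11: T(11,4)=9330+4·34105=145750 | T(11,5)=34105+5·42525=246730 | T(11,6)=42525+6·22827=179487 | T(11,7)=22827+7·5880=63987
i=12: T(12,5)=145750+5·246730=1379400 | T(12,6)=246730+6·179487=1323652 | T(12,7)=179487+7·63987=627396
Read S(12,5) = 1379400, S(12,6) = 1323652, S(12,7) = 627396.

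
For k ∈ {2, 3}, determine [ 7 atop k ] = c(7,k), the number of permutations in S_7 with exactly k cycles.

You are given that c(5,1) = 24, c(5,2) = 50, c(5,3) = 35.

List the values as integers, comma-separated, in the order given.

row 6: T[6][1]=5·24+0=120  T[6][2]=5·50+24=274  T[6][3]=5·35+50=225
row 7: T[7][2]=6·274+120=1764  T[7][3]=6·225+274=1624
Read c(7,2) = 1764, c(7,3) = 1624.

1764, 1624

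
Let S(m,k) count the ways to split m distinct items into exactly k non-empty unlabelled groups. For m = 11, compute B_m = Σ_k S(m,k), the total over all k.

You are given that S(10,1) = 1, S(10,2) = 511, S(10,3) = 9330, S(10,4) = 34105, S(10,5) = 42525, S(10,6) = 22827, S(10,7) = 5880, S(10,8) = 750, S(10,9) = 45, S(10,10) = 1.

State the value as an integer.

row 11: T[11][1]=1·1+0=1  T[11][2]=2·511+1=1023  T[11][3]=3·9330+511=28501  T[11][4]=4·34105+9330=145750  T[11][5]=5·42525+34105=246730  T[11][6]=6·22827+42525=179487  T[11][7]=7·5880+22827=63987  T[11][8]=8·750+5880=11880  T[11][9]=9·45+750=1155  T[11][10]=10·1+45=55  T[11][11]=11·0+1=1
B_11 = ΣS(11,k) = 1+1023+28501+145750+246730+179487+63987+11880+1155+55+1 = 678570

678570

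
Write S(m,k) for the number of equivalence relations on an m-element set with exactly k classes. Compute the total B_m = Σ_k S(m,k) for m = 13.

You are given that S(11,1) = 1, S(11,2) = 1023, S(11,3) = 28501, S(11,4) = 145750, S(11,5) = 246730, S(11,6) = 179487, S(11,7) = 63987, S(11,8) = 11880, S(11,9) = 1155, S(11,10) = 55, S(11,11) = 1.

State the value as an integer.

i=12: T(12,1)=0+1·1=1 | T(12,2)=1+2·1023=2047 | T(12,3)=1023+3·28501=86526 | T(12,4)=28501+4·145750=611501 | T(12,5)=145750+5·246730=1379400 | T(12,6)=246730+6·179487=1323652 | T(12,7)=179487+7·63987=627396 | T(12,8)=63987+8·11880=159027 | T(12,9)=11880+9·1155=22275 | T(12,10)=1155+10·55=1705 | T(12,11)=55+11·1=66 | T(12,12)=1+12·0=1
i=13: T(13,1)=0+1·1=1 | T(13,2)=1+2·2047=4095 | T(13,3)=2047+3·86526=261625 | T(13,4)=86526+4·611501=2532530 | T(13,5)=611501+5·1379400=7508501 | T(13,6)=1379400+6·1323652=9321312 | T(13,7)=1323652+7·627396=5715424 | T(13,8)=627396+8·159027=1899612 | T(13,9)=159027+9·22275=359502 | T(13,10)=22275+10·1705=39325 | T(13,11)=1705+11·66=2431 | T(13,12)=66+12·1=78 | T(13,13)=1+13·0=1
B_13 = ΣS(13,k) = 1+4095+261625+2532530+7508501+9321312+5715424+1899612+359502+39325+2431+78+1 = 27644437

27644437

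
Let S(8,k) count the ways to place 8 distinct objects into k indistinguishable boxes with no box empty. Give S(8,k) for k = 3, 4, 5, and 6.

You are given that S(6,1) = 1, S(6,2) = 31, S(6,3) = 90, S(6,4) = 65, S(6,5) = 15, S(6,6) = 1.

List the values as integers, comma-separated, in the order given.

row 7: T[7][2]=2·31+1=63  T[7][3]=3·90+31=301  T[7][4]=4·65+90=350  T[7][5]=5·15+65=140  T[7][6]=6·1+15=21
row 8: T[8][3]=3·301+63=966  T[8][4]=4·350+301=1701  T[8][5]=5·140+350=1050  T[8][6]=6·21+140=266
Read S(8,3) = 966, S(8,4) = 1701, S(8,5) = 1050, S(8,6) = 266.

966, 1701, 1050, 266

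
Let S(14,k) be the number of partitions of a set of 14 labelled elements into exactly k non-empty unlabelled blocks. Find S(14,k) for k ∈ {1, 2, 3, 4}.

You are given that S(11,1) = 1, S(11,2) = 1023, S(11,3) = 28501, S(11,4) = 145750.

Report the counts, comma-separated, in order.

1, 8191, 788970, 10391745

[12] T[12,1]:1*1+0=1 · T[12,2]:2*1023+1=2047 · T[12,3]:3*28501+1023=86526 · T[12,4]:4*145750+28501=611501
[13] T[13,1]:1*1+0=1 · T[13,2]:2*2047+1=4095 · T[13,3]:3*86526+2047=261625 · T[13,4]:4*611501+86526=2532530
[14] T[14,1]:1*1+0=1 · T[14,2]:2*4095+1=8191 · T[14,3]:3*261625+4095=788970 · T[14,4]:4*2532530+261625=10391745
Read S(14,1) = 1, S(14,2) = 8191, S(14,3) = 788970, S(14,4) = 10391745.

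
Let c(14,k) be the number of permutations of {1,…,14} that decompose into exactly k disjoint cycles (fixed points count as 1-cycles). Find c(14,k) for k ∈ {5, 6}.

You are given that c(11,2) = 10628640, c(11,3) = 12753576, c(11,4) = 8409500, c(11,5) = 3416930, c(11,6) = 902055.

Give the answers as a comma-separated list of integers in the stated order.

row 12: T[12][3]=11·12753576+10628640=150917976  T[12][4]=11·8409500+12753576=105258076  T[12][5]=11·3416930+8409500=45995730  T[12][6]=11·902055+3416930=13339535
row 13: T[13][4]=12·105258076+150917976=1414014888  T[13][5]=12·45995730+105258076=657206836  T[13][6]=12·13339535+45995730=206070150
row 14: T[14][5]=13·657206836+1414014888=9957703756  T[14][6]=13·206070150+657206836=3336118786
Read c(14,5) = 9957703756, c(14,6) = 3336118786.

9957703756, 3336118786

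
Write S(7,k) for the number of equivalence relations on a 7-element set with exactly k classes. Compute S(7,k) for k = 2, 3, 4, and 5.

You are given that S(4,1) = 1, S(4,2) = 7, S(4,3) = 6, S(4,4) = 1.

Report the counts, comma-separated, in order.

row 5: T[5][1]=1·1+0=1  T[5][2]=2·7+1=15  T[5][3]=3·6+7=25  T[5][4]=4·1+6=10  T[5][5]=5·0+1=1
row 6: T[6][1]=1·1+0=1  T[6][2]=2·15+1=31  T[6][3]=3·25+15=90  T[6][4]=4·10+25=65  T[6][5]=5·1+10=15
row 7: T[7][2]=2·31+1=63  T[7][3]=3·90+31=301  T[7][4]=4·65+90=350  T[7][5]=5·15+65=140
Read S(7,2) = 63, S(7,3) = 301, S(7,4) = 350, S(7,5) = 140.

63, 301, 350, 140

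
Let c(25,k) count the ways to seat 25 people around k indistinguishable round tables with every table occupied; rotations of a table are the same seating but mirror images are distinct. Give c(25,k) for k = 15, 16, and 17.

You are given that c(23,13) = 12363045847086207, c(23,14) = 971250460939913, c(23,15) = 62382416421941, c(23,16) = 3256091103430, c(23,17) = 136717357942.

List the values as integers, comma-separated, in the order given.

i=24: T(24,14)=12363045847086207+23·971250460939913=34701806448704206 | T(24,15)=971250460939913+23·62382416421941=2406046038644556 | T(24,16)=62382416421941+23·3256091103430=137272511800831 | T(24,17)=3256091103430+23·136717357942=6400590336096
i=25: T(25,15)=34701806448704206+24·2406046038644556=92446911376173550 | T(25,16)=2406046038644556+24·137272511800831=5700586321864500 | T(25,17)=137272511800831+24·6400590336096=290886679867135
Read c(25,15) = 92446911376173550, c(25,16) = 5700586321864500, c(25,17) = 290886679867135.

92446911376173550, 5700586321864500, 290886679867135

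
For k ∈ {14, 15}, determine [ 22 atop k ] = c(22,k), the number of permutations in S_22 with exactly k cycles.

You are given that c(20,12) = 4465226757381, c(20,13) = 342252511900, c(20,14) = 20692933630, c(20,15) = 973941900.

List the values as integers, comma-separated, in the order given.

[21] T[21,13]:20*342252511900+4465226757381=11310276995381 · T[21,14]:20*20692933630+342252511900=756111184500 · T[21,15]:20*973941900+20692933630=40171771630
[22] T[22,14]:21*756111184500+11310276995381=27188611869881 · T[22,15]:21*40171771630+756111184500=1599718388730
Read c(22,14) = 27188611869881, c(22,15) = 1599718388730.

27188611869881, 1599718388730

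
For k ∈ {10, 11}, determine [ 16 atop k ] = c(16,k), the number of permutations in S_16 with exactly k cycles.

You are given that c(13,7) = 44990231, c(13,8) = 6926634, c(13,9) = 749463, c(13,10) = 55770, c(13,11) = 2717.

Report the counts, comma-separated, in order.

928095740, 78558480

r14: T_14,8=13×6926634+44990231=135036473; T_14,9=13×749463+6926634=16669653; T_14,10=13×55770+749463=1474473; T_14,11=13×2717+55770=91091
r15: T_15,9=14×16669653+135036473=368411615; T_15,10=14×1474473+16669653=37312275; T_15,11=14×91091+1474473=2749747
r16: T_16,10=15×37312275+368411615=928095740; T_16,11=15×2749747+37312275=78558480
Read c(16,10) = 928095740, c(16,11) = 78558480.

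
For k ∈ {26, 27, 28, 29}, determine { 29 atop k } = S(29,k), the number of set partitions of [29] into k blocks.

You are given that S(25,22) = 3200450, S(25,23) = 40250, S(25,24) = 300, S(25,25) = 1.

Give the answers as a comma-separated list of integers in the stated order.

@26  (26,23):40250·23+3200450→4126200, (26,24):300·24+40250→47450, (26,25):1·25+300→325, (26,26):0·26+1→1
@27  (27,24):47450·24+4126200→5265000, (27,25):325·25+47450→55575, (27,26):1·26+325→351, (27,27):0·27+1→1
@28  (28,25):55575·25+5265000→6654375, (28,26):351·26+55575→64701, (28,27):1·27+351→378, (28,28):0·28+1→1
@29  (29,26):64701·26+6654375→8336601, (29,27):378·27+64701→74907, (29,28):1·28+378→406, (29,29):0·29+1→1
Read S(29,26) = 8336601, S(29,27) = 74907, S(29,28) = 406, S(29,29) = 1.

8336601, 74907, 406, 1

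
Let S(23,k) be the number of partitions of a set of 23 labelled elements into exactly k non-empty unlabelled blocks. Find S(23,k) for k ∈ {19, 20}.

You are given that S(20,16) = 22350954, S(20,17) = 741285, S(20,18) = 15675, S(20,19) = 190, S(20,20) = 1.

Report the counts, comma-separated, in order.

79781779, 1859550

@21  (21,17):741285·17+22350954→34952799, (21,18):15675·18+741285→1023435, (21,19):190·19+15675→19285, (21,20):1·20+190→210
@22  (22,18):1023435·18+34952799→53374629, (22,19):19285·19+1023435→1389850, (22,20):210·20+19285→23485
@23  (23,19):1389850·19+53374629→79781779, (23,20):23485·20+1389850→1859550
Read S(23,19) = 79781779, S(23,20) = 1859550.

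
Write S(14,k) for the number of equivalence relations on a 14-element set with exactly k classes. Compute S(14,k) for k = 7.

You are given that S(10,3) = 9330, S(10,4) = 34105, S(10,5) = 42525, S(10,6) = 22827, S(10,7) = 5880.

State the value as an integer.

49329280

[11] T[11,4]:4*34105+9330=145750 · T[11,5]:5*42525+34105=246730 · T[11,6]:6*22827+42525=179487 · T[11,7]:7*5880+22827=63987
[12] T[12,5]:5*246730+145750=1379400 · T[12,6]:6*179487+246730=1323652 · T[12,7]:7*63987+179487=627396
[13] T[13,6]:6*1323652+1379400=9321312 · T[13,7]:7*627396+1323652=5715424
[14] T[14,7]:7*5715424+9321312=49329280
Read S(14,7) = 49329280.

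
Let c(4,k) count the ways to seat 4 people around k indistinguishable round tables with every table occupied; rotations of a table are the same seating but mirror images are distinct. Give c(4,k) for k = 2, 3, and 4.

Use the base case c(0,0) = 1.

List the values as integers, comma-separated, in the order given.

11, 6, 1

@1  (1,1):0·0+1→1
@2  (2,1):1·1+0→1, (2,2):0·1+1→1
@3  (3,1):1·2+0→2, (3,2):1·2+1→3, (3,3):0·2+1→1
@4  (4,2):3·3+2→11, (4,3):1·3+3→6, (4,4):0·3+1→1
Read c(4,2) = 11, c(4,3) = 6, c(4,4) = 1.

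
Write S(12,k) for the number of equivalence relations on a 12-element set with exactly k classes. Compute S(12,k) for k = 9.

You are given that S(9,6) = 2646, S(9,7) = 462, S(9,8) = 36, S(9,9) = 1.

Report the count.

@10  (10,7):462·7+2646→5880, (10,8):36·8+462→750, (10,9):1·9+36→45
@11  (11,8):750·8+5880→11880, (11,9):45·9+750→1155
@12  (12,9):1155·9+11880→22275
Read S(12,9) = 22275.

22275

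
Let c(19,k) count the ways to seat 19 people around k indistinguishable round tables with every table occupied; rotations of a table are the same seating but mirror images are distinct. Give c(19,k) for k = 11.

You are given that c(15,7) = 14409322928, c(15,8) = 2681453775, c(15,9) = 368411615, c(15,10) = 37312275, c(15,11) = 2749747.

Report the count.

1661573386473

[16] T[16,8]:15*2681453775+14409322928=54631129553 · T[16,9]:15*368411615+2681453775=8207628000 · T[16,10]:15*37312275+368411615=928095740 · T[16,11]:15*2749747+37312275=78558480
[17] T[17,9]:16*8207628000+54631129553=185953177553 · T[17,10]:16*928095740+8207628000=23057159840 · T[17,11]:16*78558480+928095740=2185031420
[18] T[18,10]:17*23057159840+185953177553=577924894833 · T[18,11]:17*2185031420+23057159840=60202693980
[19] T[19,11]:18*60202693980+577924894833=1661573386473
Read c(19,11) = 1661573386473.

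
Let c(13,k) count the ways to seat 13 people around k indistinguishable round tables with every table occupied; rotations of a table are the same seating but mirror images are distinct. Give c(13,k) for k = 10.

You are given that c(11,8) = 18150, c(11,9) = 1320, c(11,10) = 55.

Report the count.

i=12: T(12,9)=18150+11·1320=32670 | T(12,10)=1320+11·55=1925
i=13: T(13,10)=32670+12·1925=55770
Read c(13,10) = 55770.

55770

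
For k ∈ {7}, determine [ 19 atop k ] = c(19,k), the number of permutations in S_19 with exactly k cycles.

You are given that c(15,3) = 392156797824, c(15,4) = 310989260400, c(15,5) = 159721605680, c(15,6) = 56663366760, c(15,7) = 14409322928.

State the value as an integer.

r16: T_16,4=15×310989260400+392156797824=5056995703824; T_16,5=15×159721605680+310989260400=2706813345600; T_16,6=15×56663366760+159721605680=1009672107080; T_16,7=15×14409322928+56663366760=272803210680
r17: T_17,5=16×2706813345600+5056995703824=48366009233424; T_17,6=16×1009672107080+2706813345600=18861567058880; T_17,7=16×272803210680+1009672107080=5374523477960
r18: T_18,6=17×18861567058880+48366009233424=369012649234384; T_18,7=17×5374523477960+18861567058880=110228466184200
r19: T_19,7=18×110228466184200+369012649234384=2353125040549984
Read c(19,7) = 2353125040549984.

2353125040549984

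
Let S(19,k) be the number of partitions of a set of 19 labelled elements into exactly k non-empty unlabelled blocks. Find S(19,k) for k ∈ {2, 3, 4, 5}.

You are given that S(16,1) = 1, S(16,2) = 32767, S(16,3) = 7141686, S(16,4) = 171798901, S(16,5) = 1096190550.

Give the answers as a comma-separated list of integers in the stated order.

262143, 193448101, 11259666950, 147589284710

[17] T[17,1]:1*1+0=1 · T[17,2]:2*32767+1=65535 · T[17,3]:3*7141686+32767=21457825 · T[17,4]:4*171798901+7141686=694337290 · T[17,5]:5*1096190550+171798901=5652751651
[18] T[18,1]:1*1+0=1 · T[18,2]:2*65535+1=131071 · T[18,3]:3*21457825+65535=64439010 · T[18,4]:4*694337290+21457825=2798806985 · T[18,5]:5*5652751651+694337290=28958095545
[19] T[19,2]:2*131071+1=262143 · T[19,3]:3*64439010+131071=193448101 · T[19,4]:4*2798806985+64439010=11259666950 · T[19,5]:5*28958095545+2798806985=147589284710
Read S(19,2) = 262143, S(19,3) = 193448101, S(19,4) = 11259666950, S(19,5) = 147589284710.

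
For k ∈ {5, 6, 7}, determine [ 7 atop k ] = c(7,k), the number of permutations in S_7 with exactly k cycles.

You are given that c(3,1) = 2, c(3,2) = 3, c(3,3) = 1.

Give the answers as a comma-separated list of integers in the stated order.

[4] T[4,2]:3*3+2=11 · T[4,3]:3*1+3=6 · T[4,4]:3*0+1=1
[5] T[5,3]:4*6+11=35 · T[5,4]:4*1+6=10 · T[5,5]:4*0+1=1
[6] T[6,4]:5*10+35=85 · T[6,5]:5*1+10=15 · T[6,6]:5*0+1=1
[7] T[7,5]:6*15+85=175 · T[7,6]:6*1+15=21 · T[7,7]:6*0+1=1
Read c(7,5) = 175, c(7,6) = 21, c(7,7) = 1.

175, 21, 1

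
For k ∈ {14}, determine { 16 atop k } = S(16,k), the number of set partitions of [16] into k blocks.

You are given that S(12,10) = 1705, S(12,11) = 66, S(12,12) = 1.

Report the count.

row 13: T[13][11]=11·66+1705=2431  T[13][12]=12·1+66=78  T[13][13]=13·0+1=1
row 14: T[14][12]=12·78+2431=3367  T[14][13]=13·1+78=91  T[14][14]=14·0+1=1
row 15: T[15][13]=13·91+3367=4550  T[15][14]=14·1+91=105
row 16: T[16][14]=14·105+4550=6020
Read S(16,14) = 6020.

6020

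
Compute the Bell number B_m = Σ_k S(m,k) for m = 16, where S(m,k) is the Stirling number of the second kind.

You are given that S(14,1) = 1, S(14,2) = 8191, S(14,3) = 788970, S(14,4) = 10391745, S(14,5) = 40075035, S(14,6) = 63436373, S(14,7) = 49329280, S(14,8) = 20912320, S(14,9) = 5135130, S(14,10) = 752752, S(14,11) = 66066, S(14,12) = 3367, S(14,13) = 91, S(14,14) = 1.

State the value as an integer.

i=15: T(15,1)=0+1·1=1 | T(15,2)=1+2·8191=16383 | T(15,3)=8191+3·788970=2375101 | T(15,4)=788970+4·10391745=42355950 | T(15,5)=10391745+5·40075035=210766920 | T(15,6)=40075035+6·63436373=420693273 | T(15,7)=63436373+7·49329280=408741333 | T(15,8)=49329280+8·20912320=216627840 | T(15,9)=20912320+9·5135130=67128490 | T(15,10)=5135130+10·752752=12662650 | T(15,11)=752752+11·66066=1479478 | T(15,12)=66066+12·3367=106470 | T(15,13)=3367+13·91=4550 | T(15,14)=91+14·1=105 | T(15,15)=1+15·0=1
i=16: T(16,1)=0+1·1=1 | T(16,2)=1+2·16383=32767 | T(16,3)=16383+3·2375101=7141686 | T(16,4)=2375101+4·42355950=171798901 | T(16,5)=42355950+5·210766920=1096190550 | T(16,6)=210766920+6·420693273=2734926558 | T(16,7)=420693273+7·408741333=3281882604 | T(16,8)=408741333+8·216627840=2141764053 | T(16,9)=216627840+9·67128490=820784250 | T(16,10)=67128490+10·12662650=193754990 | T(16,11)=12662650+11·1479478=28936908 | T(16,12)=1479478+12·106470=2757118 | T(16,13)=106470+13·4550=165620 | T(16,14)=4550+14·105=6020 | T(16,15)=105+15·1=120 | T(16,16)=1+16·0=1
B_16 = ΣS(16,k) = 1+32767+7141686+171798901+1096190550+2734926558+3281882604+2141764053+820784250+193754990+28936908+2757118+165620+6020+120+1 = 10480142147

10480142147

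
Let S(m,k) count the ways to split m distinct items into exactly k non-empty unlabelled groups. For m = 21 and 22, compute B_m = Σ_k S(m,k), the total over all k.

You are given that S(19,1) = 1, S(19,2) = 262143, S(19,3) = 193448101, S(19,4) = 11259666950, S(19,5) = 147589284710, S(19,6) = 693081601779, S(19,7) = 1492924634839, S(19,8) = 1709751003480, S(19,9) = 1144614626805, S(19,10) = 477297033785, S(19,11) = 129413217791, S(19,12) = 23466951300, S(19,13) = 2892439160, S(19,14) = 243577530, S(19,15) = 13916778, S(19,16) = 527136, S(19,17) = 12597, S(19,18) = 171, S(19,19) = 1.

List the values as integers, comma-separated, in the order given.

row 20: T[20][1]=1·1+0=1  T[20][2]=2·262143+1=524287  T[20][3]=3·193448101+262143=580606446  T[20][4]=4·11259666950+193448101=45232115901  T[20][5]=5·147589284710+11259666950=749206090500  T[20][6]=6·693081601779+147589284710=4306078895384  T[20][7]=7·1492924634839+693081601779=11143554045652  T[20][8]=8·1709751003480+1492924634839=15170932662679  T[20][9]=9·1144614626805+1709751003480=12011282644725  T[20][10]=10·477297033785+1144614626805=5917584964655  T[20][11]=11·129413217791+477297033785=1900842429486  T[20][12]=12·23466951300+129413217791=411016633391  T[20][13]=13·2892439160+23466951300=61068660380  T[20][14]=14·243577530+2892439160=6302524580  T[20][15]=15·13916778+243577530=452329200  T[20][16]=16·527136+13916778=22350954  T[20][17]=17·12597+527136=741285  T[20][18]=18·171+12597=15675  T[20][19]=19·1+171=190  T[20][20]=20·0+1=1
row 21: T[21][1]=1·1+0=1  T[21][2]=2·524287+1=1048575  T[21][3]=3·580606446+524287=1742343625  T[21][4]=4·45232115901+580606446=181509070050  T[21][5]=5·749206090500+45232115901=3791262568401  T[21][6]=6·4306078895384+749206090500=26585679462804  T[21][7]=7·11143554045652+4306078895384=82310957214948  T[21][8]=8·15170932662679+11143554045652=132511015347084  T[21][9]=9·12011282644725+15170932662679=123272476465204  T[21][10]=10·5917584964655+12011282644725=71187132291275  T[21][11]=11·1900842429486+5917584964655=26826851689001  T[21][12]=12·411016633391+1900842429486=6833042030178  T[21][13]=13·61068660380+411016633391=1204909218331  T[21][14]=14·6302524580+61068660380=149304004500  T[21][15]=15·452329200+6302524580=13087462580  T[21][16]=16·22350954+452329200=809944464  T[21][17]=17·741285+22350954=34952799  T[21][18]=18·15675+741285=1023435  T[21][19]=19·190+15675=19285  T[21][20]=20·1+190=210  T[21][21]=21·0+1=1
row 22: T[22][1]=1·1+0=1  T[22][2]=2·1048575+1=2097151  T[22][3]=3·1742343625+1048575=5228079450  T[22][4]=4·181509070050+1742343625=727778623825  T[22][5]=5·3791262568401+181509070050=19137821912055  T[22][6]=6·26585679462804+3791262568401=163305339345225  T[22][7]=7·82310957214948+26585679462804=602762379967440  T[22][8]=8·132511015347084+82310957214948=1142399079991620  T[22][9]=9·123272476465204+132511015347084=1241963303533920  T[22][10]=10·71187132291275+123272476465204=835143799377954  T[22][11]=11·26826851689001+71187132291275=366282500870286  T[22][12]=12·6833042030178+26826851689001=108823356051137  T[22][13]=13·1204909218331+6833042030178=22496861868481  T[22][14]=14·149304004500+1204909218331=3295165281331  T[22][15]=15·13087462580+149304004500=345615943200  T[22][16]=16·809944464+13087462580=26046574004  T[22][17]=17·34952799+809944464=1404142047  T[22][18]=18·1023435+34952799=53374629  T[22][19]=19·19285+1023435=1389850  T[22][20]=20·210+19285=23485  T[22][21]=21·1+210=231  T[22][22]=22·0+1=1
B_21 = ΣS(21,k) = 1+1048575+1742343625+181509070050+3791262568401+26585679462804+82310957214948+132511015347084+123272476465204+71187132291275+26826851689001+6833042030178+1204909218331+149304004500+13087462580+809944464+34952799+1023435+19285+210+1 = 474869816156751
B_22 = ΣS(22,k) = 1+2097151+5228079450+727778623825+19137821912055+163305339345225+602762379967440+1142399079991620+1241963303533920+835143799377954+366282500870286+108823356051137+22496861868481+3295165281331+345615943200+26046574004+1404142047+53374629+1389850+23485+231+1 = 4506715738447323

474869816156751, 4506715738447323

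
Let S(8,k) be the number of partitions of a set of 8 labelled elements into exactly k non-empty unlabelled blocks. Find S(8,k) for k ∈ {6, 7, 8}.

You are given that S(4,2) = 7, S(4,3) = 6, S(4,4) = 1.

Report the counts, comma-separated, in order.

266, 28, 1

i=5: T(5,3)=7+3·6=25 | T(5,4)=6+4·1=10 | T(5,5)=1+5·0=1
i=6: T(6,4)=25+4·10=65 | T(6,5)=10+5·1=15 | T(6,6)=1+6·0=1
i=7: T(7,5)=65+5·15=140 | T(7,6)=15+6·1=21 | T(7,7)=1+7·0=1
i=8: T(8,6)=140+6·21=266 | T(8,7)=21+7·1=28 | T(8,8)=1+8·0=1
Read S(8,6) = 266, S(8,7) = 28, S(8,8) = 1.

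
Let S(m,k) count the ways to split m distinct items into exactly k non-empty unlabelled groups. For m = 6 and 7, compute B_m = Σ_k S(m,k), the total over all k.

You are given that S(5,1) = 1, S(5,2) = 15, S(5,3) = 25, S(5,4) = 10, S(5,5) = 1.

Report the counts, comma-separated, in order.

203, 877

i=6: T(6,1)=0+1·1=1 | T(6,2)=1+2·15=31 | T(6,3)=15+3·25=90 | T(6,4)=25+4·10=65 | T(6,5)=10+5·1=15 | T(6,6)=1+6·0=1
i=7: T(7,1)=0+1·1=1 | T(7,2)=1+2·31=63 | T(7,3)=31+3·90=301 | T(7,4)=90+4·65=350 | T(7,5)=65+5·15=140 | T(7,6)=15+6·1=21 | T(7,7)=1+7·0=1
B_6 = ΣS(6,k) = 1+31+90+65+15+1 = 203
B_7 = ΣS(7,k) = 1+63+301+350+140+21+1 = 877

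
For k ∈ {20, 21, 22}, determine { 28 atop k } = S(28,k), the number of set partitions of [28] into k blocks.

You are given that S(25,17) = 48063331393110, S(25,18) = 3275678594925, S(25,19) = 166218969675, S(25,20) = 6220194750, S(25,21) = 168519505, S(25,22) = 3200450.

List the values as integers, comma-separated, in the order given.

[26] T[26,18]:18*3275678594925+48063331393110=107025546101760 · T[26,19]:19*166218969675+3275678594925=6433839018750 · T[26,20]:20*6220194750+166218969675=290622864675 · T[26,21]:21*168519505+6220194750=9759104355 · T[26,22]:22*3200450+168519505=238929405
[27] T[27,19]:19*6433839018750+107025546101760=229268487458010 · T[27,20]:20*290622864675+6433839018750=12246296312250 · T[27,21]:21*9759104355+290622864675=495564056130 · T[27,22]:22*238929405+9759104355=15015551265
[28] T[28,20]:20*12246296312250+229268487458010=474194413703010 · T[28,21]:21*495564056130+12246296312250=22653141490980 · T[28,22]:22*15015551265+495564056130=825906183960
Read S(28,20) = 474194413703010, S(28,21) = 22653141490980, S(28,22) = 825906183960.

474194413703010, 22653141490980, 825906183960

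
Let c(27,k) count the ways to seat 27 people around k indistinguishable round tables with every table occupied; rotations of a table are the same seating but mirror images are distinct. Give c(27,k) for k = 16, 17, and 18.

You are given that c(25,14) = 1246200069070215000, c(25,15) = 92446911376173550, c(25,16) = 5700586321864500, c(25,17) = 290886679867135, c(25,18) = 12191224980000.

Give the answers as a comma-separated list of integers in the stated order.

i=26: T(26,15)=1246200069070215000+25·92446911376173550=3557372853474553750 | T(26,16)=92446911376173550+25·5700586321864500=234961569422786050 | T(26,17)=5700586321864500+25·290886679867135=12972753318542875 | T(26,18)=290886679867135+25·12191224980000=595667304367135
i=27: T(27,16)=3557372853474553750+26·234961569422786050=9666373658466991050 | T(27,17)=234961569422786050+26·12972753318542875=572253155704900800 | T(27,18)=12972753318542875+26·595667304367135=28460103232088385
Read c(27,16) = 9666373658466991050, c(27,17) = 572253155704900800, c(27,18) = 28460103232088385.

9666373658466991050, 572253155704900800, 28460103232088385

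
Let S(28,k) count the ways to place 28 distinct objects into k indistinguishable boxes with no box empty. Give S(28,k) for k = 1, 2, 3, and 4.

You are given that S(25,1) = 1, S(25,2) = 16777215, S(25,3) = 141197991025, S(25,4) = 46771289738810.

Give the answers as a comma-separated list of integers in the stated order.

1, 134217727, 3812664524766, 2998587019946701

i=26: T(26,1)=0+1·1=1 | T(26,2)=1+2·16777215=33554431 | T(26,3)=16777215+3·141197991025=423610750290 | T(26,4)=141197991025+4·46771289738810=187226356946265
i=27: T(27,1)=0+1·1=1 | T(27,2)=1+2·33554431=67108863 | T(27,3)=33554431+3·423610750290=1270865805301 | T(27,4)=423610750290+4·187226356946265=749329038535350
i=28: T(28,1)=0+1·1=1 | T(28,2)=1+2·67108863=134217727 | T(28,3)=67108863+3·1270865805301=3812664524766 | T(28,4)=1270865805301+4·749329038535350=2998587019946701
Read S(28,1) = 1, S(28,2) = 134217727, S(28,3) = 3812664524766, S(28,4) = 2998587019946701.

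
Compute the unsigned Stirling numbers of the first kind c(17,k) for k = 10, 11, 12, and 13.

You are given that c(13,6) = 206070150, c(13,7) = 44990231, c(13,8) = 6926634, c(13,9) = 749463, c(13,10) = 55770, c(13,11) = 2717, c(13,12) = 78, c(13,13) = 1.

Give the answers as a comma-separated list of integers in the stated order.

23057159840, 2185031420, 156952432, 8394022

row 14: T[14][7]=13·44990231+206070150=790943153  T[14][8]=13·6926634+44990231=135036473  T[14][9]=13·749463+6926634=16669653  T[14][10]=13·55770+749463=1474473  T[14][11]=13·2717+55770=91091  T[14][12]=13·78+2717=3731  T[14][13]=13·1+78=91
row 15: T[15][8]=14·135036473+790943153=2681453775  T[15][9]=14·16669653+135036473=368411615  T[15][10]=14·1474473+16669653=37312275  T[15][11]=14·91091+1474473=2749747  T[15][12]=14·3731+91091=143325  T[15][13]=14·91+3731=5005
row 16: T[16][9]=15·368411615+2681453775=8207628000  T[16][10]=15·37312275+368411615=928095740  T[16][11]=15·2749747+37312275=78558480  T[16][12]=15·143325+2749747=4899622  T[16][13]=15·5005+143325=218400
row 17: T[17][10]=16·928095740+8207628000=23057159840  T[17][11]=16·78558480+928095740=2185031420  T[17][12]=16·4899622+78558480=156952432  T[17][13]=16·218400+4899622=8394022
Read c(17,10) = 23057159840, c(17,11) = 2185031420, c(17,12) = 156952432, c(17,13) = 8394022.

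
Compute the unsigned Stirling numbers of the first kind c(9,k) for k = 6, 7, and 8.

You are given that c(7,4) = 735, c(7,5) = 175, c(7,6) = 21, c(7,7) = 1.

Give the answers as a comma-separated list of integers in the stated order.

4536, 546, 36

r8: T_8,5=7×175+735=1960; T_8,6=7×21+175=322; T_8,7=7×1+21=28; T_8,8=7×0+1=1
r9: T_9,6=8×322+1960=4536; T_9,7=8×28+322=546; T_9,8=8×1+28=36
Read c(9,6) = 4536, c(9,7) = 546, c(9,8) = 36.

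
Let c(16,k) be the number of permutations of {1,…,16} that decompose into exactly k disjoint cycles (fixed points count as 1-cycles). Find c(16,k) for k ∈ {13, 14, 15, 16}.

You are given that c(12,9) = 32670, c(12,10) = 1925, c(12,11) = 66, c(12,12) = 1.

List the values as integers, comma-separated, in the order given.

218400, 6580, 120, 1

@13  (13,10):1925·12+32670→55770, (13,11):66·12+1925→2717, (13,12):1·12+66→78, (13,13):0·12+1→1
@14  (14,11):2717·13+55770→91091, (14,12):78·13+2717→3731, (14,13):1·13+78→91, (14,14):0·13+1→1
@15  (15,12):3731·14+91091→143325, (15,13):91·14+3731→5005, (15,14):1·14+91→105, (15,15):0·14+1→1
@16  (16,13):5005·15+143325→218400, (16,14):105·15+5005→6580, (16,15):1·15+105→120, (16,16):0·15+1→1
Read c(16,13) = 218400, c(16,14) = 6580, c(16,15) = 120, c(16,16) = 1.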